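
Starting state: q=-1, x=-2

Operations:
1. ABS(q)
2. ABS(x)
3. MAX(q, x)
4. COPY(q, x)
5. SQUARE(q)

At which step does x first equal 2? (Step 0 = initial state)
Step 2

Tracing x:
Initial: x = -2
After step 1: x = -2
After step 2: x = 2 ← first occurrence
After step 3: x = 2
After step 4: x = 2
After step 5: x = 2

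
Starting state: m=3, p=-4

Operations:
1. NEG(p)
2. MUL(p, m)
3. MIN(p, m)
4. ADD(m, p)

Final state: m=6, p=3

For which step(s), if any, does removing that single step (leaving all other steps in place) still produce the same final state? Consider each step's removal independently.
Step(s) 2

Testing removal of each single step:
Without step 1: final = m=-9, p=-12 (different)
Without step 2: final = m=6, p=3 (same)
Without step 3: final = m=15, p=12 (different)
Without step 4: final = m=3, p=3 (different)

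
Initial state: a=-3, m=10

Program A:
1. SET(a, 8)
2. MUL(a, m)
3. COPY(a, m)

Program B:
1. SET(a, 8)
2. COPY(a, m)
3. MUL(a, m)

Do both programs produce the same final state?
No

Program A final state: a=10, m=10
Program B final state: a=100, m=10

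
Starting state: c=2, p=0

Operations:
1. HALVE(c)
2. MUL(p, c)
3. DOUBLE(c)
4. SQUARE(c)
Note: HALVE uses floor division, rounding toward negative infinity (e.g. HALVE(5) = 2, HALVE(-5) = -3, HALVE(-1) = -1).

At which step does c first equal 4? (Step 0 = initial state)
Step 4

Tracing c:
Initial: c = 2
After step 1: c = 1
After step 2: c = 1
After step 3: c = 2
After step 4: c = 4 ← first occurrence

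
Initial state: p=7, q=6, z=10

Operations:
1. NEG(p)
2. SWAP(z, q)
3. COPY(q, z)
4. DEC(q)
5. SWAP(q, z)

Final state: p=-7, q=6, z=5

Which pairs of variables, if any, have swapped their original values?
None

Comparing initial and final values:
z: 10 → 5
q: 6 → 6
p: 7 → -7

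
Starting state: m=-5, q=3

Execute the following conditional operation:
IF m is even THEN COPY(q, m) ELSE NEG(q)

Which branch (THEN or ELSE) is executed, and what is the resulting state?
Branch: ELSE, Final state: m=-5, q=-3

Evaluating condition: m is even
Condition is False, so ELSE branch executes
After NEG(q): m=-5, q=-3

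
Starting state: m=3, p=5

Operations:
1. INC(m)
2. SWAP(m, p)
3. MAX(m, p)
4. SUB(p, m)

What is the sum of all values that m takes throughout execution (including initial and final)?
22

Values of m at each step:
Initial: m = 3
After step 1: m = 4
After step 2: m = 5
After step 3: m = 5
After step 4: m = 5
Sum = 3 + 4 + 5 + 5 + 5 = 22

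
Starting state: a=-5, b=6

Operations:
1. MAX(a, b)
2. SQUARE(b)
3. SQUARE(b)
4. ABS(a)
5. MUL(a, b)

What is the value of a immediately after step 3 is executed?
a = 6

Tracing a through execution:
Initial: a = -5
After step 1 (MAX(a, b)): a = 6
After step 2 (SQUARE(b)): a = 6
After step 3 (SQUARE(b)): a = 6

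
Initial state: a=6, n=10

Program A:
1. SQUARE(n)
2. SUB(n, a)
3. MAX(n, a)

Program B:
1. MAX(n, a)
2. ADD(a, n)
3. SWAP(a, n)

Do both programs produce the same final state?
No

Program A final state: a=6, n=94
Program B final state: a=10, n=16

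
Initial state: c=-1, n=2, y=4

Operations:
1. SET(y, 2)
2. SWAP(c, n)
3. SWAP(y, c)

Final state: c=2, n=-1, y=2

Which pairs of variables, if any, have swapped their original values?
(c, n)

Comparing initial and final values:
y: 4 → 2
c: -1 → 2
n: 2 → -1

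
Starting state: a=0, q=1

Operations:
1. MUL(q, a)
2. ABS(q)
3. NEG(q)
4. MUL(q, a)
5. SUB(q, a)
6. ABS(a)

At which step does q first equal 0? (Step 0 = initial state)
Step 1

Tracing q:
Initial: q = 1
After step 1: q = 0 ← first occurrence
After step 2: q = 0
After step 3: q = 0
After step 4: q = 0
After step 5: q = 0
After step 6: q = 0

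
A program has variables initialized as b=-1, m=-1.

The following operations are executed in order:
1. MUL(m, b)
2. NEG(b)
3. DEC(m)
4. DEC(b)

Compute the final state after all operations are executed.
{b: 0, m: 0}

Step-by-step execution:
Initial: b=-1, m=-1
After step 1 (MUL(m, b)): b=-1, m=1
After step 2 (NEG(b)): b=1, m=1
After step 3 (DEC(m)): b=1, m=0
After step 4 (DEC(b)): b=0, m=0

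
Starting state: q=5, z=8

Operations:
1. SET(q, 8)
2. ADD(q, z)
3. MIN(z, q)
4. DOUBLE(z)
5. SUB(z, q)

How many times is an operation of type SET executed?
1

Counting SET operations:
Step 1: SET(q, 8) ← SET
Total: 1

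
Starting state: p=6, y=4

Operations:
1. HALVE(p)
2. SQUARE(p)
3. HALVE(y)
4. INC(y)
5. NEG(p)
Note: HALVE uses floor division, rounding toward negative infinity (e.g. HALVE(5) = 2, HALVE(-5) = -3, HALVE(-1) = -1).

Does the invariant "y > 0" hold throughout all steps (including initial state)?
Yes

The invariant holds at every step.

State at each step:
Initial: p=6, y=4
After step 1: p=3, y=4
After step 2: p=9, y=4
After step 3: p=9, y=2
After step 4: p=9, y=3
After step 5: p=-9, y=3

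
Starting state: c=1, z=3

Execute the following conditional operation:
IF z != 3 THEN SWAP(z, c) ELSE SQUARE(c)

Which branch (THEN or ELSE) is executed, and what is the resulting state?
Branch: ELSE, Final state: c=1, z=3

Evaluating condition: z != 3
z = 3
Condition is False, so ELSE branch executes
After SQUARE(c): c=1, z=3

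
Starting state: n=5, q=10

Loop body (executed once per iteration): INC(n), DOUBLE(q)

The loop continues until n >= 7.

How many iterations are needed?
2

Tracing iterations:
Initial: n=5, q=10
After iteration 1: n=6, q=20
After iteration 2: n=7, q=40
n >= 7 now holds, so the loop exits after 2 iterations.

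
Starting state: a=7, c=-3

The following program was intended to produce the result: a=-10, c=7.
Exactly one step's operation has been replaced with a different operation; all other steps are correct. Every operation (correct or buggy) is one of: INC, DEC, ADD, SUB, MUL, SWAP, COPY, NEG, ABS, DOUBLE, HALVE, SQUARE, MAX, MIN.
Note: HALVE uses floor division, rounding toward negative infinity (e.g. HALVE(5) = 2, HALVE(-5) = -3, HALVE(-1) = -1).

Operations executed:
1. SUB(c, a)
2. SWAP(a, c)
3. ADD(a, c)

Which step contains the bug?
Step 3

Trace with buggy code:
Initial: a=7, c=-3
After step 1: a=7, c=-10
After step 2: a=-10, c=7
After step 3: a=-3, c=7
Actual final a=-3, c=7 ≠ expected a=-10, c=7.
Step 3 is the only position where a single-operation replacement can produce the expected result.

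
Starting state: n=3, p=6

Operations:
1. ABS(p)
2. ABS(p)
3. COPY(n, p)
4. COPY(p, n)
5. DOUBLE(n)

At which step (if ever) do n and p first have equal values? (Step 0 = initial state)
Step 3

n and p first become equal after step 3.

Comparing values at each step:
Initial: n=3, p=6
After step 1: n=3, p=6
After step 2: n=3, p=6
After step 3: n=6, p=6 ← equal!
After step 4: n=6, p=6 ← equal!
After step 5: n=12, p=6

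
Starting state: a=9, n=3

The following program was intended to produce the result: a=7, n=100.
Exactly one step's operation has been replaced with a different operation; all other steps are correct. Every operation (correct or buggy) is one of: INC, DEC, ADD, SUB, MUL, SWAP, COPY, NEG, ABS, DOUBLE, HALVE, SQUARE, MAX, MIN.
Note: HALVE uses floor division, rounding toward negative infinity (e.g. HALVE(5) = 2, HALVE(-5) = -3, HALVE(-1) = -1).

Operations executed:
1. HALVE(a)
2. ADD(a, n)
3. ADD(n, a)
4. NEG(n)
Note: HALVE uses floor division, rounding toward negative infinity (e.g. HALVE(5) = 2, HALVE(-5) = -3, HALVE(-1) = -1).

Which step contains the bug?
Step 4

Trace with buggy code:
Initial: a=9, n=3
After step 1: a=4, n=3
After step 2: a=7, n=3
After step 3: a=7, n=10
After step 4: a=7, n=-10
Actual final a=7, n=-10 ≠ expected a=7, n=100.
Step 4 is the only position where a single-operation replacement can produce the expected result.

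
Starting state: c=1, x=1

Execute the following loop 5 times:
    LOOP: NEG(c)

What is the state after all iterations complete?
c=-1, x=1

Iteration trace:
Start: c=1, x=1
After iteration 1: c=-1, x=1
After iteration 2: c=1, x=1
After iteration 3: c=-1, x=1
After iteration 4: c=1, x=1
After iteration 5: c=-1, x=1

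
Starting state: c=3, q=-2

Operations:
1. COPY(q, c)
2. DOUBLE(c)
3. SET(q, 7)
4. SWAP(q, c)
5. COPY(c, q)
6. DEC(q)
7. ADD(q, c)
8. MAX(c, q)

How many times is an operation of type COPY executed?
2

Counting COPY operations:
Step 1: COPY(q, c) ← COPY
Step 5: COPY(c, q) ← COPY
Total: 2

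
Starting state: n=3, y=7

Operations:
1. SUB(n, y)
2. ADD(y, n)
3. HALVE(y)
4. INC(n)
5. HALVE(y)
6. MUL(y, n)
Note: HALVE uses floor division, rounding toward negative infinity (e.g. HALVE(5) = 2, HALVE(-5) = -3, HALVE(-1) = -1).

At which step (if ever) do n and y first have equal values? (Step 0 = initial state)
Never

n and y never become equal during execution.

Comparing values at each step:
Initial: n=3, y=7
After step 1: n=-4, y=7
After step 2: n=-4, y=3
After step 3: n=-4, y=1
After step 4: n=-3, y=1
After step 5: n=-3, y=0
After step 6: n=-3, y=0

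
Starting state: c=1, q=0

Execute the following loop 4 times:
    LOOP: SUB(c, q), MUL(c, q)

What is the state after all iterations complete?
c=0, q=0

Iteration trace:
Start: c=1, q=0
After iteration 1: c=0, q=0
After iteration 2: c=0, q=0
After iteration 3: c=0, q=0
After iteration 4: c=0, q=0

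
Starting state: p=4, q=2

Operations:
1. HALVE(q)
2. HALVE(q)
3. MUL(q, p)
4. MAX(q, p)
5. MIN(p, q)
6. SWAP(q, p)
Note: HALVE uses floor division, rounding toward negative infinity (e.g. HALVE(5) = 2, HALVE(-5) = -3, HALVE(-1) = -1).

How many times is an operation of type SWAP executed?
1

Counting SWAP operations:
Step 6: SWAP(q, p) ← SWAP
Total: 1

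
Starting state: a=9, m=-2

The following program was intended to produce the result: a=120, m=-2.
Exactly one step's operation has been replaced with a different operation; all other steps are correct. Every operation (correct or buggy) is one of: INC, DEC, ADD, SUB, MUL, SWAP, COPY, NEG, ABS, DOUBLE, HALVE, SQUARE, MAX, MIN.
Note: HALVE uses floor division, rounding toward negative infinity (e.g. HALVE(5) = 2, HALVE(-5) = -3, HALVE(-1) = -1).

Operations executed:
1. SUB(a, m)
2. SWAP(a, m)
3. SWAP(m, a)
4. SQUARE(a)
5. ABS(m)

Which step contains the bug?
Step 5

Trace with buggy code:
Initial: a=9, m=-2
After step 1: a=11, m=-2
After step 2: a=-2, m=11
After step 3: a=11, m=-2
After step 4: a=121, m=-2
After step 5: a=121, m=2
Actual final a=121, m=2 ≠ expected a=120, m=-2.
Step 5 is the only position where a single-operation replacement can produce the expected result.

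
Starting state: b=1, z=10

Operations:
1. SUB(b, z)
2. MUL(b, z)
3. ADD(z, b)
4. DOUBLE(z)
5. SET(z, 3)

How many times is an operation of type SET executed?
1

Counting SET operations:
Step 5: SET(z, 3) ← SET
Total: 1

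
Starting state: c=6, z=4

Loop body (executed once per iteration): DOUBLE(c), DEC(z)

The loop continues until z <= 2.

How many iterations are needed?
2

Tracing iterations:
Initial: c=6, z=4
After iteration 1: c=12, z=3
After iteration 2: c=24, z=2
z <= 2 now holds, so the loop exits after 2 iterations.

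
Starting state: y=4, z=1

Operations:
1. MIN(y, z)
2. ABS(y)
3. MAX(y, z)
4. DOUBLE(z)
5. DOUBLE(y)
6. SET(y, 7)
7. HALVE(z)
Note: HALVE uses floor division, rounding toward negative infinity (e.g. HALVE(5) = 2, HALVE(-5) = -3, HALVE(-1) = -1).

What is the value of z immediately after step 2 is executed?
z = 1

Tracing z through execution:
Initial: z = 1
After step 1 (MIN(y, z)): z = 1
After step 2 (ABS(y)): z = 1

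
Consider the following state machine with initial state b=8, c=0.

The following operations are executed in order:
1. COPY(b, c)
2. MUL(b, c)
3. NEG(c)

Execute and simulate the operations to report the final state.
{b: 0, c: 0}

Step-by-step execution:
Initial: b=8, c=0
After step 1 (COPY(b, c)): b=0, c=0
After step 2 (MUL(b, c)): b=0, c=0
After step 3 (NEG(c)): b=0, c=0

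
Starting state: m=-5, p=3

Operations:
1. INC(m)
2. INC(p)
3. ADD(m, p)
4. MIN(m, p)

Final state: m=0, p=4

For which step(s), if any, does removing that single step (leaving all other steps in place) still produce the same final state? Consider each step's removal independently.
Step(s) 4

Testing removal of each single step:
Without step 1: final = m=-1, p=4 (different)
Without step 2: final = m=-1, p=3 (different)
Without step 3: final = m=-4, p=4 (different)
Without step 4: final = m=0, p=4 (same)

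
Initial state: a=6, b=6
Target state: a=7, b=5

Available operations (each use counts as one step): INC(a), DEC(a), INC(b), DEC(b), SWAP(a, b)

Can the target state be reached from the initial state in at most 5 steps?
Yes

Path (2 steps): INC(a) → DEC(b)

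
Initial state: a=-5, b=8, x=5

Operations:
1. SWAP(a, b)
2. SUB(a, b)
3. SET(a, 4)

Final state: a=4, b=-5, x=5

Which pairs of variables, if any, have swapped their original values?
None

Comparing initial and final values:
x: 5 → 5
a: -5 → 4
b: 8 → -5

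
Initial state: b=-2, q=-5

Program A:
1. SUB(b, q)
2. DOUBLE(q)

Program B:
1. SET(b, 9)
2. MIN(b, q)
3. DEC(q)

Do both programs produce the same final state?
No

Program A final state: b=3, q=-10
Program B final state: b=-5, q=-6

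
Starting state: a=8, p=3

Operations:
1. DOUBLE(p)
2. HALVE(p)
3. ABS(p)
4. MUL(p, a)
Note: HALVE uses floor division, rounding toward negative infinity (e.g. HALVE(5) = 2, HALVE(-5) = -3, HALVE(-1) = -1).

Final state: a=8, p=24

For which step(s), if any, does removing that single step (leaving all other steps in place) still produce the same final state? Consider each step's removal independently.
Step(s) 3

Testing removal of each single step:
Without step 1: final = a=8, p=8 (different)
Without step 2: final = a=8, p=48 (different)
Without step 3: final = a=8, p=24 (same)
Without step 4: final = a=8, p=3 (different)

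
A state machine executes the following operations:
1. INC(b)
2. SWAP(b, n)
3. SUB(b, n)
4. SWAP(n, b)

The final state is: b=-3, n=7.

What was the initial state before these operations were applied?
b=-4, n=4

Working backwards:
Final state: b=-3, n=7
Before step 4 (SWAP(n, b)): b=7, n=-3
Before step 3 (SUB(b, n)): b=4, n=-3
Before step 2 (SWAP(b, n)): b=-3, n=4
Before step 1 (INC(b)): b=-4, n=4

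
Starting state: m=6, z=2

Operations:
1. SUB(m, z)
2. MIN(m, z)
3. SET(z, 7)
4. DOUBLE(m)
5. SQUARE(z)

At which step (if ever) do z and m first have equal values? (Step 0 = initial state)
Step 2

z and m first become equal after step 2.

Comparing values at each step:
Initial: z=2, m=6
After step 1: z=2, m=4
After step 2: z=2, m=2 ← equal!
After step 3: z=7, m=2
After step 4: z=7, m=4
After step 5: z=49, m=4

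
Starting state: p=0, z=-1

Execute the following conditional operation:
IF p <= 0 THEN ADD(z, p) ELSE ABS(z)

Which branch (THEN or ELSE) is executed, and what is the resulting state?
Branch: THEN, Final state: p=0, z=-1

Evaluating condition: p <= 0
p = 0
Condition is True, so THEN branch executes
After ADD(z, p): p=0, z=-1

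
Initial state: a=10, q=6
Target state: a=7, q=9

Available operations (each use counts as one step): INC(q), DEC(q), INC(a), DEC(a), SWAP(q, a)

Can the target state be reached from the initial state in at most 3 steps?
Yes

Path (3 steps): INC(q) → DEC(a) → SWAP(q, a)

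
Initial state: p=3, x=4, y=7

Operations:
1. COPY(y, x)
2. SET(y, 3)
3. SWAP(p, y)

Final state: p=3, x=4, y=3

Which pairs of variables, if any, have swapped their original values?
None

Comparing initial and final values:
x: 4 → 4
p: 3 → 3
y: 7 → 3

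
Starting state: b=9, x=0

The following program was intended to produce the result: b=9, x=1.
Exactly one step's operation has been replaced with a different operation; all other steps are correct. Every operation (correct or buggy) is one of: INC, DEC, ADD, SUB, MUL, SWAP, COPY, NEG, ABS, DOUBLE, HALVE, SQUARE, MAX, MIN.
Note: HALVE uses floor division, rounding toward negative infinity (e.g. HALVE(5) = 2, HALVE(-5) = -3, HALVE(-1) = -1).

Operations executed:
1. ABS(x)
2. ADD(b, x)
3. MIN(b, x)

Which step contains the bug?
Step 3

Trace with buggy code:
Initial: b=9, x=0
After step 1: b=9, x=0
After step 2: b=9, x=0
After step 3: b=0, x=0
Actual final b=0, x=0 ≠ expected b=9, x=1.
Step 3 is the only position where a single-operation replacement can produce the expected result.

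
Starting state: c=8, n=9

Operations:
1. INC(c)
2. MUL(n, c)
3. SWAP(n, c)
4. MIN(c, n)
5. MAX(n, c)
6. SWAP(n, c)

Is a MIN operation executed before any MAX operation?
Yes

First MIN: step 4
First MAX: step 5
Since 4 < 5, MIN comes first.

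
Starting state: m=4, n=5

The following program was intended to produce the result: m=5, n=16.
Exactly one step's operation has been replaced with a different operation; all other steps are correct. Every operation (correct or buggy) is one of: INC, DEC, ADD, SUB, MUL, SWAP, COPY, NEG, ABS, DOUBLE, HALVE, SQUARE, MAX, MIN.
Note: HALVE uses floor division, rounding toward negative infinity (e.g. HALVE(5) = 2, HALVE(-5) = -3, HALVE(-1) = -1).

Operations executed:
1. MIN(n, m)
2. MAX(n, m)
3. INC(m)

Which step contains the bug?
Step 2

Trace with buggy code:
Initial: m=4, n=5
After step 1: m=4, n=4
After step 2: m=4, n=4
After step 3: m=5, n=4
Actual final m=5, n=4 ≠ expected m=5, n=16.
Step 2 is the only position where a single-operation replacement can produce the expected result.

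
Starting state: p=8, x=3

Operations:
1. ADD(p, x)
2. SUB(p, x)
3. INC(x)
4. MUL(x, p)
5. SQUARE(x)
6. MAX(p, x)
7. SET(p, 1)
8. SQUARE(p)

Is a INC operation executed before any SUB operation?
No

First INC: step 3
First SUB: step 2
Since 3 > 2, SUB comes first.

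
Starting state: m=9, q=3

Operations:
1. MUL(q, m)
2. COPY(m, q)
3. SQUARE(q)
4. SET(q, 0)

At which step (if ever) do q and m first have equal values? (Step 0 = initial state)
Step 2

q and m first become equal after step 2.

Comparing values at each step:
Initial: q=3, m=9
After step 1: q=27, m=9
After step 2: q=27, m=27 ← equal!
After step 3: q=729, m=27
After step 4: q=0, m=27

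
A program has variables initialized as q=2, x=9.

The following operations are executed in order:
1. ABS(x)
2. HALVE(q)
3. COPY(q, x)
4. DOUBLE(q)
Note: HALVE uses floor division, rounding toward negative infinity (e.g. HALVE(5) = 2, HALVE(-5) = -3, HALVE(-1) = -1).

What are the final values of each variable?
{q: 18, x: 9}

Step-by-step execution:
Initial: q=2, x=9
After step 1 (ABS(x)): q=2, x=9
After step 2 (HALVE(q)): q=1, x=9
After step 3 (COPY(q, x)): q=9, x=9
After step 4 (DOUBLE(q)): q=18, x=9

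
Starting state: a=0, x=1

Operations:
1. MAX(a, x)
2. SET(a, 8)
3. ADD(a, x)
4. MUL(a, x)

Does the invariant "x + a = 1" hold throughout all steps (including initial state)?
No, violated after step 1

The invariant is violated after step 1.

State at each step:
Initial: a=0, x=1
After step 1: a=1, x=1
After step 2: a=8, x=1
After step 3: a=9, x=1
After step 4: a=9, x=1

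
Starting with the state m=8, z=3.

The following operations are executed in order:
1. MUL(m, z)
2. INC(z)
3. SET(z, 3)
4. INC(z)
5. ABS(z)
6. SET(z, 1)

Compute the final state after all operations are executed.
{m: 24, z: 1}

Step-by-step execution:
Initial: m=8, z=3
After step 1 (MUL(m, z)): m=24, z=3
After step 2 (INC(z)): m=24, z=4
After step 3 (SET(z, 3)): m=24, z=3
After step 4 (INC(z)): m=24, z=4
After step 5 (ABS(z)): m=24, z=4
After step 6 (SET(z, 1)): m=24, z=1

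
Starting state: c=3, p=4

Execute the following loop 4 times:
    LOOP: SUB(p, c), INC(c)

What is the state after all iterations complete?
c=7, p=-14

Iteration trace:
Start: c=3, p=4
After iteration 1: c=4, p=1
After iteration 2: c=5, p=-3
After iteration 3: c=6, p=-8
After iteration 4: c=7, p=-14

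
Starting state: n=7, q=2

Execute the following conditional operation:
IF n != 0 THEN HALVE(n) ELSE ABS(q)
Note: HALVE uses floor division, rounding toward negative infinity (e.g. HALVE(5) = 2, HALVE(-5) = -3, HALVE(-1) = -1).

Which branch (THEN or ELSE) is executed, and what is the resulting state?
Branch: THEN, Final state: n=3, q=2

Evaluating condition: n != 0
n = 7
Condition is True, so THEN branch executes
After HALVE(n): n=3, q=2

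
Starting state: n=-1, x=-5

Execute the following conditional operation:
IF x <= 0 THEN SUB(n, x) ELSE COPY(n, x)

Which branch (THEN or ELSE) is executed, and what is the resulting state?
Branch: THEN, Final state: n=4, x=-5

Evaluating condition: x <= 0
x = -5
Condition is True, so THEN branch executes
After SUB(n, x): n=4, x=-5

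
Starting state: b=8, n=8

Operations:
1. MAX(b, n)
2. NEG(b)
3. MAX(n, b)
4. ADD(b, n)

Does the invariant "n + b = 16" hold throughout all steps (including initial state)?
No, violated after step 2

The invariant is violated after step 2.

State at each step:
Initial: b=8, n=8
After step 1: b=8, n=8
After step 2: b=-8, n=8
After step 3: b=-8, n=8
After step 4: b=0, n=8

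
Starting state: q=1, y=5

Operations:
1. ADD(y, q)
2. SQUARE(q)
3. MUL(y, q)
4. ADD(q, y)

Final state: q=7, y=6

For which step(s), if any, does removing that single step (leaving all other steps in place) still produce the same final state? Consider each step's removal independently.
Step(s) 2, 3

Testing removal of each single step:
Without step 1: final = q=6, y=5 (different)
Without step 2: final = q=7, y=6 (same)
Without step 3: final = q=7, y=6 (same)
Without step 4: final = q=1, y=6 (different)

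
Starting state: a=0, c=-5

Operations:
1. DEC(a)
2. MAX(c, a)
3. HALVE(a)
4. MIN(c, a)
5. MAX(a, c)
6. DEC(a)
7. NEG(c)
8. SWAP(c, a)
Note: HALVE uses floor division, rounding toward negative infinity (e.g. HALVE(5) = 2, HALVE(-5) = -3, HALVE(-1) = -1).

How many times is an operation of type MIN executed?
1

Counting MIN operations:
Step 4: MIN(c, a) ← MIN
Total: 1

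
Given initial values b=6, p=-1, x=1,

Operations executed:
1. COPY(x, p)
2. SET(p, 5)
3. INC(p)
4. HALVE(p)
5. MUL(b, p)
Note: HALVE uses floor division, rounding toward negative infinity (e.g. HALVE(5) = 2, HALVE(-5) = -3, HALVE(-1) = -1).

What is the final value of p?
p = 3

Tracing execution:
Step 1: COPY(x, p) → p = -1
Step 2: SET(p, 5) → p = 5
Step 3: INC(p) → p = 6
Step 4: HALVE(p) → p = 3
Step 5: MUL(b, p) → p = 3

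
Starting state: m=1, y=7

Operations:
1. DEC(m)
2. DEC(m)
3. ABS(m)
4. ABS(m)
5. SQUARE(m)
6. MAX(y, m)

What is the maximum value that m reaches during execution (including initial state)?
1

Values of m at each step:
Initial: m = 1 ← maximum
After step 1: m = 0
After step 2: m = -1
After step 3: m = 1
After step 4: m = 1
After step 5: m = 1
After step 6: m = 1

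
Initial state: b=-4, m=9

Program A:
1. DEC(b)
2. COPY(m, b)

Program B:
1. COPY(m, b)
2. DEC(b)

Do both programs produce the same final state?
No

Program A final state: b=-5, m=-5
Program B final state: b=-5, m=-4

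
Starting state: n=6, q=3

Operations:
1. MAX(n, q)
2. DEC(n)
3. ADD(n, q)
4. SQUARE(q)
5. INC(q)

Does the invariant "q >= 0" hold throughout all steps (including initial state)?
Yes

The invariant holds at every step.

State at each step:
Initial: n=6, q=3
After step 1: n=6, q=3
After step 2: n=5, q=3
After step 3: n=8, q=3
After step 4: n=8, q=9
After step 5: n=8, q=10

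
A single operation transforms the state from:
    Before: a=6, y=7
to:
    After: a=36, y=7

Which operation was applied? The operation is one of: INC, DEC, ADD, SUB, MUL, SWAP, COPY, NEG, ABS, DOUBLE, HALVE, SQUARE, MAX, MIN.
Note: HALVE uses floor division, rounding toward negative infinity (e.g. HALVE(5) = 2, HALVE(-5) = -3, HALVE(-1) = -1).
SQUARE(a)

Analyzing the change:
Before: a=6, y=7
After: a=36, y=7
Variable a changed from 6 to 36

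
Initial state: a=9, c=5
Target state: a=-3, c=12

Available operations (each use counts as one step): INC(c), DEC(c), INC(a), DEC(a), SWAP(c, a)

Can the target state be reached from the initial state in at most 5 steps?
No

The target state cannot be reached within 5 steps.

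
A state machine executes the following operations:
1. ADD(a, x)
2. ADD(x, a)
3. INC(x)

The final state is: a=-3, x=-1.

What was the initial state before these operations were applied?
a=-4, x=1

Working backwards:
Final state: a=-3, x=-1
Before step 3 (INC(x)): a=-3, x=-2
Before step 2 (ADD(x, a)): a=-3, x=1
Before step 1 (ADD(a, x)): a=-4, x=1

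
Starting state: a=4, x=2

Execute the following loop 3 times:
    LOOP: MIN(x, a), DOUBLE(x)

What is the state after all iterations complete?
a=4, x=8

Iteration trace:
Start: a=4, x=2
After iteration 1: a=4, x=4
After iteration 2: a=4, x=8
After iteration 3: a=4, x=8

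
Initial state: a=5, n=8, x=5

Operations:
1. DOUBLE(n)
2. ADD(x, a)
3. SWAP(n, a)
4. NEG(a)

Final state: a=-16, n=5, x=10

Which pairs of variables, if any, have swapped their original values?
None

Comparing initial and final values:
n: 8 → 5
a: 5 → -16
x: 5 → 10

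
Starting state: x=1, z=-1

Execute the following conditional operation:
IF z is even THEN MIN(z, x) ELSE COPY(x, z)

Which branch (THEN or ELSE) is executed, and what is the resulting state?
Branch: ELSE, Final state: x=-1, z=-1

Evaluating condition: z is even
Condition is False, so ELSE branch executes
After COPY(x, z): x=-1, z=-1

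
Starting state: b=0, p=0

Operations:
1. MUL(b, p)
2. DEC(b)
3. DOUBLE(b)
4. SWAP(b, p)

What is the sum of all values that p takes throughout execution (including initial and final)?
-2

Values of p at each step:
Initial: p = 0
After step 1: p = 0
After step 2: p = 0
After step 3: p = 0
After step 4: p = -2
Sum = 0 + 0 + 0 + 0 + -2 = -2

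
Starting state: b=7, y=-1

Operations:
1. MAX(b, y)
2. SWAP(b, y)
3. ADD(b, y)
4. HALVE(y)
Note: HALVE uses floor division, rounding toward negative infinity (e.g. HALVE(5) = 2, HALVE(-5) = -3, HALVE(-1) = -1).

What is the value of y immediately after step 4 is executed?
y = 3

Tracing y through execution:
Initial: y = -1
After step 1 (MAX(b, y)): y = -1
After step 2 (SWAP(b, y)): y = 7
After step 3 (ADD(b, y)): y = 7
After step 4 (HALVE(y)): y = 3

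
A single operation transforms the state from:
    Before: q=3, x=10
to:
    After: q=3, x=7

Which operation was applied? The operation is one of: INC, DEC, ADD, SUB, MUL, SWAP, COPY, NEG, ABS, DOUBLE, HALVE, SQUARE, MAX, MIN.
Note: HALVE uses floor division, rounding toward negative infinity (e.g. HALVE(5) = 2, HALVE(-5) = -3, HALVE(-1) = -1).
SUB(x, q)

Analyzing the change:
Before: q=3, x=10
After: q=3, x=7
Variable x changed from 10 to 7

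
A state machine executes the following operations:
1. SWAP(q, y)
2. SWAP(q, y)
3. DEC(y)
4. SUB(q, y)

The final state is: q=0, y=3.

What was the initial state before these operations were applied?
q=3, y=4

Working backwards:
Final state: q=0, y=3
Before step 4 (SUB(q, y)): q=3, y=3
Before step 3 (DEC(y)): q=3, y=4
Before step 2 (SWAP(q, y)): q=4, y=3
Before step 1 (SWAP(q, y)): q=3, y=4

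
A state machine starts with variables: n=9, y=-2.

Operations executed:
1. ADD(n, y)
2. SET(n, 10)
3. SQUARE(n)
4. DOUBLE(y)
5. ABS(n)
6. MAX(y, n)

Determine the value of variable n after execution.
n = 100

Tracing execution:
Step 1: ADD(n, y) → n = 7
Step 2: SET(n, 10) → n = 10
Step 3: SQUARE(n) → n = 100
Step 4: DOUBLE(y) → n = 100
Step 5: ABS(n) → n = 100
Step 6: MAX(y, n) → n = 100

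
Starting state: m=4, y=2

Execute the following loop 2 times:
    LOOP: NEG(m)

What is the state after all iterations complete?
m=4, y=2

Iteration trace:
Start: m=4, y=2
After iteration 1: m=-4, y=2
After iteration 2: m=4, y=2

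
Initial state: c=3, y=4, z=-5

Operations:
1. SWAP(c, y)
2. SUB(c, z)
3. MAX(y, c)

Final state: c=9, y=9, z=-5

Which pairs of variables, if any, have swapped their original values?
None

Comparing initial and final values:
y: 4 → 9
c: 3 → 9
z: -5 → -5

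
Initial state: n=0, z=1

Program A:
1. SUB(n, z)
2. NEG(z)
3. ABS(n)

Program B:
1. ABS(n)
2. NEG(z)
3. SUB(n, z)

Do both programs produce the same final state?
Yes

Program A final state: n=1, z=-1
Program B final state: n=1, z=-1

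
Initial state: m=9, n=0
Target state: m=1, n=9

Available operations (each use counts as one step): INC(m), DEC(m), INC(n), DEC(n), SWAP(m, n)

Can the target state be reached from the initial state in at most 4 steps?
Yes

Path (2 steps): INC(n) → SWAP(m, n)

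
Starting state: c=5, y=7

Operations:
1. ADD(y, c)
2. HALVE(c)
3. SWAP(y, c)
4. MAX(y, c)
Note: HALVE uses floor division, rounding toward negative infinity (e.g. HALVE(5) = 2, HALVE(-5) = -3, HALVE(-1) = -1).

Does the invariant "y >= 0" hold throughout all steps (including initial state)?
Yes

The invariant holds at every step.

State at each step:
Initial: c=5, y=7
After step 1: c=5, y=12
After step 2: c=2, y=12
After step 3: c=12, y=2
After step 4: c=12, y=12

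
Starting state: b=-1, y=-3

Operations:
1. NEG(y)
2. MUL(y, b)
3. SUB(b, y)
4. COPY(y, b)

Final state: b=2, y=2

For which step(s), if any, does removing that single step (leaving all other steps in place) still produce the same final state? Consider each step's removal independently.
None - removing any single step changes the final result

Testing removal of each single step:
Without step 1: final = b=-4, y=-4 (different)
Without step 2: final = b=-4, y=-4 (different)
Without step 3: final = b=-1, y=-1 (different)
Without step 4: final = b=2, y=-3 (different)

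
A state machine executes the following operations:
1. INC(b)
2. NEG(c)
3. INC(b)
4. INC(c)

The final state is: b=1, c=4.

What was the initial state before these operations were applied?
b=-1, c=-3

Working backwards:
Final state: b=1, c=4
Before step 4 (INC(c)): b=1, c=3
Before step 3 (INC(b)): b=0, c=3
Before step 2 (NEG(c)): b=0, c=-3
Before step 1 (INC(b)): b=-1, c=-3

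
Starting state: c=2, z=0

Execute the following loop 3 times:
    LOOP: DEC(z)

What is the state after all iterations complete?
c=2, z=-3

Iteration trace:
Start: c=2, z=0
After iteration 1: c=2, z=-1
After iteration 2: c=2, z=-2
After iteration 3: c=2, z=-3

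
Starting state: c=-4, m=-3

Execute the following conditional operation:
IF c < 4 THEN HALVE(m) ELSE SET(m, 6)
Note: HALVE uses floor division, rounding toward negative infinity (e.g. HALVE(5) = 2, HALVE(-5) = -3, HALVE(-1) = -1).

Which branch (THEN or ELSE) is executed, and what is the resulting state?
Branch: THEN, Final state: c=-4, m=-2

Evaluating condition: c < 4
c = -4
Condition is True, so THEN branch executes
After HALVE(m): c=-4, m=-2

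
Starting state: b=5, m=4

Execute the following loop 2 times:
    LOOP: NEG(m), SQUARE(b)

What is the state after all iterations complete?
b=625, m=4

Iteration trace:
Start: b=5, m=4
After iteration 1: b=25, m=-4
After iteration 2: b=625, m=4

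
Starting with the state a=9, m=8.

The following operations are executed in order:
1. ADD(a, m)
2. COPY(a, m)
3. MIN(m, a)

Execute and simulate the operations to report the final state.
{a: 8, m: 8}

Step-by-step execution:
Initial: a=9, m=8
After step 1 (ADD(a, m)): a=17, m=8
After step 2 (COPY(a, m)): a=8, m=8
After step 3 (MIN(m, a)): a=8, m=8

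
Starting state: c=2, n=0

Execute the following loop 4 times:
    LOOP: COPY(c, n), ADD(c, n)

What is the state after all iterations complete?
c=0, n=0

Iteration trace:
Start: c=2, n=0
After iteration 1: c=0, n=0
After iteration 2: c=0, n=0
After iteration 3: c=0, n=0
After iteration 4: c=0, n=0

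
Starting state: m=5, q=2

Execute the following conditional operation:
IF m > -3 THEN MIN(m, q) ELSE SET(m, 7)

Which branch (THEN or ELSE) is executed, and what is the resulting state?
Branch: THEN, Final state: m=2, q=2

Evaluating condition: m > -3
m = 5
Condition is True, so THEN branch executes
After MIN(m, q): m=2, q=2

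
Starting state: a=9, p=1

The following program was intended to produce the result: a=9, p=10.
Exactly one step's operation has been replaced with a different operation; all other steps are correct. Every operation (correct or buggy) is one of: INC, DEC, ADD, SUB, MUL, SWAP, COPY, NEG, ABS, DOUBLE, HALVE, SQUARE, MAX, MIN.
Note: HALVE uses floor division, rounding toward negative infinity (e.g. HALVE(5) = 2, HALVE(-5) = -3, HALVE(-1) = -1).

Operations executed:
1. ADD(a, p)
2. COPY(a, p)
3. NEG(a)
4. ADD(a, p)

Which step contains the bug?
Step 2

Trace with buggy code:
Initial: a=9, p=1
After step 1: a=10, p=1
After step 2: a=1, p=1
After step 3: a=-1, p=1
After step 4: a=0, p=1
Actual final a=0, p=1 ≠ expected a=9, p=10.
Step 2 is the only position where a single-operation replacement can produce the expected result.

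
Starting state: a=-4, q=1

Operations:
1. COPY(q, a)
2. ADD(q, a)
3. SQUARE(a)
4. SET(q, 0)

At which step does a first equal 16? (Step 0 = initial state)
Step 3

Tracing a:
Initial: a = -4
After step 1: a = -4
After step 2: a = -4
After step 3: a = 16 ← first occurrence
After step 4: a = 16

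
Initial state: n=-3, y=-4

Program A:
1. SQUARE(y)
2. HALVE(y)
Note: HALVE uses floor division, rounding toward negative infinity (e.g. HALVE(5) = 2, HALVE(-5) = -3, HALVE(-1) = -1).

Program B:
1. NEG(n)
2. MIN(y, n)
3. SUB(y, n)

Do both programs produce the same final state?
No

Program A final state: n=-3, y=8
Program B final state: n=3, y=-7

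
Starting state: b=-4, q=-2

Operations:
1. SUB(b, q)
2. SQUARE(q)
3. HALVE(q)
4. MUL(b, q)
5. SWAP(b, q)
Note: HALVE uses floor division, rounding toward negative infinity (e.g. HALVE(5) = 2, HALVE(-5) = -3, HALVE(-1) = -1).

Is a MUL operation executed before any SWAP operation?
Yes

First MUL: step 4
First SWAP: step 5
Since 4 < 5, MUL comes first.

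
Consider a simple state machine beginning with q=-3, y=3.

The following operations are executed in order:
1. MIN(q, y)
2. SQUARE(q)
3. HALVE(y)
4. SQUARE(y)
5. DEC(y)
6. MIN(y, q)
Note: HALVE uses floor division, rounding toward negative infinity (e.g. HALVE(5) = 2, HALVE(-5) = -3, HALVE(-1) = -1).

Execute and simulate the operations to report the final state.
{q: 9, y: 0}

Step-by-step execution:
Initial: q=-3, y=3
After step 1 (MIN(q, y)): q=-3, y=3
After step 2 (SQUARE(q)): q=9, y=3
After step 3 (HALVE(y)): q=9, y=1
After step 4 (SQUARE(y)): q=9, y=1
After step 5 (DEC(y)): q=9, y=0
After step 6 (MIN(y, q)): q=9, y=0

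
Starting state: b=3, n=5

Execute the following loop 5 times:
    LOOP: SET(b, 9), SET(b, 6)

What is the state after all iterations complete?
b=6, n=5

Iteration trace:
Start: b=3, n=5
After iteration 1: b=6, n=5
After iteration 2: b=6, n=5
After iteration 3: b=6, n=5
After iteration 4: b=6, n=5
After iteration 5: b=6, n=5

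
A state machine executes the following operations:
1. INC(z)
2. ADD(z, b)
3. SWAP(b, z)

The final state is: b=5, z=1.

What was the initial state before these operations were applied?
b=1, z=3

Working backwards:
Final state: b=5, z=1
Before step 3 (SWAP(b, z)): b=1, z=5
Before step 2 (ADD(z, b)): b=1, z=4
Before step 1 (INC(z)): b=1, z=3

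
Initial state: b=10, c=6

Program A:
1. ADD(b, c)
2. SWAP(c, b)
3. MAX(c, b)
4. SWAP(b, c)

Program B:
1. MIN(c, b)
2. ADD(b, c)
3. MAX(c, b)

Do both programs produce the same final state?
No

Program A final state: b=16, c=6
Program B final state: b=16, c=16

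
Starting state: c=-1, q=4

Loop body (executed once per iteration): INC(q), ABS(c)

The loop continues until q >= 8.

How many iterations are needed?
4

Tracing iterations:
Initial: c=-1, q=4
After iteration 1: c=1, q=5
After iteration 2: c=1, q=6
After iteration 3: c=1, q=7
After iteration 4: c=1, q=8
q >= 8 now holds, so the loop exits after 4 iterations.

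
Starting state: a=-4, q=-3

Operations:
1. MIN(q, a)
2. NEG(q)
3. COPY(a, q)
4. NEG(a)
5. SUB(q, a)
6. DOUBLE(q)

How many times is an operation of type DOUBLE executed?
1

Counting DOUBLE operations:
Step 6: DOUBLE(q) ← DOUBLE
Total: 1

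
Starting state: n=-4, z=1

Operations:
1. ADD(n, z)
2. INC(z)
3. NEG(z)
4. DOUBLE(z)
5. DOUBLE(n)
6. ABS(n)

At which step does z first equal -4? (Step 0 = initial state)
Step 4

Tracing z:
Initial: z = 1
After step 1: z = 1
After step 2: z = 2
After step 3: z = -2
After step 4: z = -4 ← first occurrence
After step 5: z = -4
After step 6: z = -4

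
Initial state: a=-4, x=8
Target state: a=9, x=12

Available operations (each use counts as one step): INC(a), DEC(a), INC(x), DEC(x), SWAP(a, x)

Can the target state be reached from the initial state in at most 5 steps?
No

The target state cannot be reached within 5 steps.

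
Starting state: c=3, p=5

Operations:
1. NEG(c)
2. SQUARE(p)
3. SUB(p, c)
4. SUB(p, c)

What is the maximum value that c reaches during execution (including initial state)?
3

Values of c at each step:
Initial: c = 3 ← maximum
After step 1: c = -3
After step 2: c = -3
After step 3: c = -3
After step 4: c = -3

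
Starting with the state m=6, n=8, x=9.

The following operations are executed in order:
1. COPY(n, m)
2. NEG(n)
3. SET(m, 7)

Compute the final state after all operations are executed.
{m: 7, n: -6, x: 9}

Step-by-step execution:
Initial: m=6, n=8, x=9
After step 1 (COPY(n, m)): m=6, n=6, x=9
After step 2 (NEG(n)): m=6, n=-6, x=9
After step 3 (SET(m, 7)): m=7, n=-6, x=9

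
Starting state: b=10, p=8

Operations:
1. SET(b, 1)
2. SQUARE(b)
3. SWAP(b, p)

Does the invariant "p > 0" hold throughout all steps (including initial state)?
Yes

The invariant holds at every step.

State at each step:
Initial: b=10, p=8
After step 1: b=1, p=8
After step 2: b=1, p=8
After step 3: b=8, p=1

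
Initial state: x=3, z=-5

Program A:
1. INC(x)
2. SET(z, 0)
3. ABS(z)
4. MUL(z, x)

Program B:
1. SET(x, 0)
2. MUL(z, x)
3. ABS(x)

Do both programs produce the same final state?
No

Program A final state: x=4, z=0
Program B final state: x=0, z=0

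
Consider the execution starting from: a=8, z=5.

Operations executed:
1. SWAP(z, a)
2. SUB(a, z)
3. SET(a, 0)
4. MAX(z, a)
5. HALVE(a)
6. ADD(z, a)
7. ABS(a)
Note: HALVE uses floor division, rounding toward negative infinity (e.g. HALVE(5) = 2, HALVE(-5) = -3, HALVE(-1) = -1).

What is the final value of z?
z = 8

Tracing execution:
Step 1: SWAP(z, a) → z = 8
Step 2: SUB(a, z) → z = 8
Step 3: SET(a, 0) → z = 8
Step 4: MAX(z, a) → z = 8
Step 5: HALVE(a) → z = 8
Step 6: ADD(z, a) → z = 8
Step 7: ABS(a) → z = 8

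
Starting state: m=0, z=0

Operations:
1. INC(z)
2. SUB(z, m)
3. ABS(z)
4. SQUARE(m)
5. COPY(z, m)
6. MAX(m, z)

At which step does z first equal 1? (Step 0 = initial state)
Step 1

Tracing z:
Initial: z = 0
After step 1: z = 1 ← first occurrence
After step 2: z = 1
After step 3: z = 1
After step 4: z = 1
After step 5: z = 0
After step 6: z = 0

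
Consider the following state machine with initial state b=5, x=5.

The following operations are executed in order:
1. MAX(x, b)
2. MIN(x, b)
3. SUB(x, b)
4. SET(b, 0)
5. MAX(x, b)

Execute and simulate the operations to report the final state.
{b: 0, x: 0}

Step-by-step execution:
Initial: b=5, x=5
After step 1 (MAX(x, b)): b=5, x=5
After step 2 (MIN(x, b)): b=5, x=5
After step 3 (SUB(x, b)): b=5, x=0
After step 4 (SET(b, 0)): b=0, x=0
After step 5 (MAX(x, b)): b=0, x=0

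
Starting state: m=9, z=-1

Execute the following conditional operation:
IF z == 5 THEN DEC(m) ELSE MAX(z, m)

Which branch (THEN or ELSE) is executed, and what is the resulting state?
Branch: ELSE, Final state: m=9, z=9

Evaluating condition: z == 5
z = -1
Condition is False, so ELSE branch executes
After MAX(z, m): m=9, z=9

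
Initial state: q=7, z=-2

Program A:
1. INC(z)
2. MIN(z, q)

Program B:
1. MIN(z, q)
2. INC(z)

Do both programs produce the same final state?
Yes

Program A final state: q=7, z=-1
Program B final state: q=7, z=-1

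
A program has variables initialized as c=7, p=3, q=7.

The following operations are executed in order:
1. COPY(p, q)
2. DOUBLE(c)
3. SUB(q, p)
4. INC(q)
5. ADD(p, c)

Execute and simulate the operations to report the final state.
{c: 14, p: 21, q: 1}

Step-by-step execution:
Initial: c=7, p=3, q=7
After step 1 (COPY(p, q)): c=7, p=7, q=7
After step 2 (DOUBLE(c)): c=14, p=7, q=7
After step 3 (SUB(q, p)): c=14, p=7, q=0
After step 4 (INC(q)): c=14, p=7, q=1
After step 5 (ADD(p, c)): c=14, p=21, q=1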